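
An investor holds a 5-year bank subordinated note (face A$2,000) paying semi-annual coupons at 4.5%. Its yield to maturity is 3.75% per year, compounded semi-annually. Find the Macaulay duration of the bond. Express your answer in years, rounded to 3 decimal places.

Periodic yield y = 0.01875. Discount each cash flow and weight by its period:
  t   CF        PV=CF/(1+0.01875)^t    t·PV
  1        45.00        44.1718        44.1718
  2        45.00        43.3588        86.7176
  3        45.00        42.5608       127.6824
  4        45.00        41.7775       167.1098
  5        45.00        41.0085       205.0427
  6        45.00        40.2538       241.5227
  7        45.00        39.5129       276.5905
  8        45.00        38.7857       310.2855
  9        45.00        38.0718       342.6466
  10    2,045.00     1,698.3105    16,983.1050
  Σ                  2,067.8121    18,784.8747
Price P = Σ PV = 2,067.8121.
Macaulay duration = Σ(t·PV) / P = 18,784.8747 / 2,067.8121 = 9.08442 half-year periods.
In years: 9.08442 / 2 = 4.54221 years.

4.542 years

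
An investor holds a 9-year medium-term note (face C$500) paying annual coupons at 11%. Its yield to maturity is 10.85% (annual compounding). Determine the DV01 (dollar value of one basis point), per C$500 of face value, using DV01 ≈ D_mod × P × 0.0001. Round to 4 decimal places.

Periodic yield y = 0.1085.
  t   CF        PV=CF/(1+0.1085)^t    t·PV
  1        55.00        49.6166        49.6166
  2        55.00        44.7601        89.5203
  3        55.00        40.3790       121.1370
  4        55.00        36.4267       145.7068
  5        55.00        32.8613       164.3063
  6        55.00        29.6448       177.8688
  7        55.00        26.7432       187.2022
  8        55.00        24.1255       193.0043
  9       555.00       219.6199     1,976.5792
  Σ                    504.1771     3,104.9415
P = 504.1771; D_Mac = 6.15843 yrs; D_mod = 5.55565 yrs.
DV01 ≈ 5.55565 × 504.1771 × 0.0001 = 0.280103.

C$0.2801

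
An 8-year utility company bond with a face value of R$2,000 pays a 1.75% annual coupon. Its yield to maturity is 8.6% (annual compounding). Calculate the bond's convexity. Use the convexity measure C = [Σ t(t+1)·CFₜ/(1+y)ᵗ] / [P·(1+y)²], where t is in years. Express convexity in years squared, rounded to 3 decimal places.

54.784

With y = 0.086:
  t   CF        PV=CF/(1+0.086)^t    t·PV        t(t+1)·PV
  1        35.00        32.2284        32.2284          64.4567
  2        35.00        29.6762        59.3524         178.0572
  3        35.00        27.3262        81.9785         327.9139
  4        35.00        25.1622       100.6488         503.2442
  5        35.00        23.1696       115.8481         695.0886
  6        35.00        21.3348       128.0090         896.0627
  7        35.00        19.6453       137.5173       1,100.1383
  8     2,035.00     1,051.7822     8,414.2575      75,728.3175
  Σ                  1,230.3249     9,069.8399      79,493.2791
P = 1,230.3249.
Convexity = Σ t(t+1)·PV / [P·(1+y)²] = 79,493.2791 / (1,230.3249 × 1.179396) = 54.78365.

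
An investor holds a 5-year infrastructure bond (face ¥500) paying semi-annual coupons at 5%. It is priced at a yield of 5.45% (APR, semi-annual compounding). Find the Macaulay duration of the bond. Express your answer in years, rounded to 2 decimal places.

Periodic yield y = 0.02725. Discount each cash flow and weight by its period:
  t   CF        PV=CF/(1+0.02725)^t    t·PV
  1        12.50        12.1684        12.1684
  2        12.50        11.8456        23.6912
  3        12.50        11.5314        34.5942
  4        12.50        11.2255        44.9020
  5        12.50        10.9277        54.6386
  6        12.50        10.6378        63.8270
  7        12.50        10.3556        72.4895
  8        12.50        10.0809        80.6475
  9        12.50         9.8135        88.3216
  10      512.50       391.6809     3,916.8088
  Σ                    490.2674     4,392.0887
Price P = Σ PV = 490.2674.
Macaulay duration = Σ(t·PV) / P = 4,392.0887 / 490.2674 = 8.95856 half-year periods.
In years: 8.95856 / 2 = 4.47928 years.

4.48 years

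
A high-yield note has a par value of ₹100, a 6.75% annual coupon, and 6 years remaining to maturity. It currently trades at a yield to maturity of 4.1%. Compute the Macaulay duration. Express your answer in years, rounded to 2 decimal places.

Periodic yield y = 0.041. Discount each cash flow and weight by its year:
  t   CF        PV=CF/(1+0.041)^t    t·PV
  1         6.75         6.4841         6.4841
  2         6.75         6.2288        12.4575
  3         6.75         5.9834        17.9503
  4         6.75         5.7478        22.9912
  5         6.75         5.5214        27.6071
  6       106.75        83.8810       503.2859
  Σ                    113.8466       590.7761
Price P = Σ PV = 113.8466.
Macaulay duration = Σ(t·PV) / P = 590.7761 / 113.8466 = 5.18923 years.

5.19 years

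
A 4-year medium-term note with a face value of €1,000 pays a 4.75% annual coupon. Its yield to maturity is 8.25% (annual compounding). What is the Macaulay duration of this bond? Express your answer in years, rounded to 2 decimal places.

3.72 years

Periodic yield y = 0.0825. Discount each cash flow and weight by its year:
  t   CF        PV=CF/(1+0.0825)^t    t·PV
  1        47.50        43.8799        43.8799
  2        47.50        40.5357        81.0714
  3        47.50        37.4464       112.3392
  4     1,047.50       762.8557     3,051.4229
  Σ                    884.7177     3,288.7134
Price P = Σ PV = 884.7177.
Macaulay duration = Σ(t·PV) / P = 3,288.7134 / 884.7177 = 3.71725 years.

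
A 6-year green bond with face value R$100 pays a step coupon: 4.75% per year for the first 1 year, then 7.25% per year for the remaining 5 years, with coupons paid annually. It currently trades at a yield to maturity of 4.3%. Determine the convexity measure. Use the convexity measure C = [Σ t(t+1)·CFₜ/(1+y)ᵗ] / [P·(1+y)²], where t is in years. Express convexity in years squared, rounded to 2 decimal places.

31.94

With y = 0.043:
  t   CF        PV=CF/(1+0.043)^t    t·PV        t(t+1)·PV
  1         4.75         4.5542         4.5542           9.1083
  2         7.25         6.6645        13.3291          39.9872
  3         7.25         6.3898        19.1693          76.6772
  4         7.25         6.1263        24.5053         122.5267
  5         7.25         5.8738        29.3688         176.2129
  6       107.25        83.3089       499.8535       3,498.9742
  Σ                    112.9175       590.7801       3,923.4865
P = 112.9175.
Convexity = Σ t(t+1)·PV / [P·(1+y)²] = 3,923.4865 / (112.9175 × 1.087849) = 31.94055.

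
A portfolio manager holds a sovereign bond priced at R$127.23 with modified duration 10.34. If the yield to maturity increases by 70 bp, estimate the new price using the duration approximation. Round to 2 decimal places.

R$118.02

Duration approximation: ΔP/P ≈ -D_mod · Δy = -10.34 × (+0.007) = -0.072380.
New price ≈ 127.23 × (1 - 0.072380) = 118.0210926.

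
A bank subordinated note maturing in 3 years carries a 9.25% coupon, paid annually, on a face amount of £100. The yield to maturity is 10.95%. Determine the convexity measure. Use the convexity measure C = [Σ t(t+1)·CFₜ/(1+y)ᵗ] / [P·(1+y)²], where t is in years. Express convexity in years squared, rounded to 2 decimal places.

With y = 0.1095:
  t   CF        PV=CF/(1+0.1095)^t    t·PV        t(t+1)·PV
  1         9.25         8.3371         8.3371          16.6742
  2         9.25         7.5143        15.0286          45.0857
  3       109.25        79.9907       239.9721         959.8885
  Σ                     95.8421       263.3378       1,021.6483
P = 95.8421.
Convexity = Σ t(t+1)·PV / [P·(1+y)²] = 1,021.6483 / (95.8421 × 1.230990) = 8.65946.

8.66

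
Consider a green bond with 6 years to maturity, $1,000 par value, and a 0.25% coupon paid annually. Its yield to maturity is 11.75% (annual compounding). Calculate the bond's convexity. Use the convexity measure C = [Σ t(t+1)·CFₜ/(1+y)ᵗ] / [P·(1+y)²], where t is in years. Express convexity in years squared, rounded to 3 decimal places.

33.223

With y = 0.1175:
  t   CF        PV=CF/(1+0.1175)^t    t·PV        t(t+1)·PV
  1         2.50         2.2371         2.2371           4.4743
  2         2.50         2.0019         4.0038          12.0115
  3         2.50         1.7914         5.3743          21.4970
  4         2.50         1.6031         6.4122          32.0612
  5         2.50         1.4345         7.1725          43.0352
  6     1,002.50       514.7534     3,088.5202      21,619.6411
  Σ                    523.8214     3,113.7202      21,732.7203
P = 523.8214.
Convexity = Σ t(t+1)·PV / [P·(1+y)²] = 21,732.7203 / (523.8214 × 1.248806) = 33.22277.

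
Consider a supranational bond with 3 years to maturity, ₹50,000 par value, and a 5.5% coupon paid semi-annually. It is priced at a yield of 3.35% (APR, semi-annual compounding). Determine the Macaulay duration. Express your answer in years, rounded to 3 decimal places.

2.813 years

Periodic yield y = 0.01675. Discount each cash flow and weight by its period:
  t   CF        PV=CF/(1+0.01675)^t    t·PV
  1     1,375.00     1,352.3482     1,352.3482
  2     1,375.00     1,330.0695     2,660.1390
  3     1,375.00     1,308.1579     3,924.4736
  4     1,375.00     1,286.6072     5,146.4288
  5     1,375.00     1,265.4115     6,327.0577
  6    51,375.00    46,501.4771   279,008.8627
  Σ                 53,044.0714   298,419.3099
Price P = Σ PV = 53,044.0714.
Macaulay duration = Σ(t·PV) / P = 298,419.3099 / 53,044.0714 = 5.62587 half-year periods.
In years: 5.62587 / 2 = 2.81294 years.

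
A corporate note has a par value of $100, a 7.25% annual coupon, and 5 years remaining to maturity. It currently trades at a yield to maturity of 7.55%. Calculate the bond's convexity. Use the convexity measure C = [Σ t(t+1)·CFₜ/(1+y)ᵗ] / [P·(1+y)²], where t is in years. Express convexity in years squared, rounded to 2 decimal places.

21.58

With y = 0.0755:
  t   CF        PV=CF/(1+0.0755)^t    t·PV        t(t+1)·PV
  1         7.25         6.7411         6.7411          13.4821
  2         7.25         6.2678        12.5357          37.6070
  3         7.25         5.8278        17.4835          69.9339
  4         7.25         5.4187        21.6749         108.3743
  5       107.25        74.5324       372.6621       2,235.9726
  Σ                     98.7878       431.0972       2,465.3700
P = 98.7878.
Convexity = Σ t(t+1)·PV / [P·(1+y)²] = 2,465.3700 / (98.7878 × 1.156700) = 21.57535.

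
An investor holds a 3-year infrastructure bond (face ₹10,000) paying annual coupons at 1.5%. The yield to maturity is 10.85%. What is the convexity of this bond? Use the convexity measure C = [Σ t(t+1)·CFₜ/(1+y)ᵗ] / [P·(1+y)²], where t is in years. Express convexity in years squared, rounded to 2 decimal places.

9.55

With y = 0.1085:
  t   CF        PV=CF/(1+0.1085)^t    t·PV        t(t+1)·PV
  1       150.00       135.3180       135.3180         270.6360
  2       150.00       122.0731       244.1461         732.4384
  3    10,150.00     7,451.7616    22,355.2847      89,421.1387
  Σ                  7,709.1526    22,734.7488      90,424.2131
P = 7,709.1526.
Convexity = Σ t(t+1)·PV / [P·(1+y)²] = 90,424.2131 / (7,709.1526 × 1.228772) = 9.54568.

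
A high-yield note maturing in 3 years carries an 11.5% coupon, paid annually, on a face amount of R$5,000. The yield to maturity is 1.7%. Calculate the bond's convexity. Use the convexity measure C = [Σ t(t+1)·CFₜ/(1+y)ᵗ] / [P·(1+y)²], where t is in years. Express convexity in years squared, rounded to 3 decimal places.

With y = 0.017:
  t   CF        PV=CF/(1+0.017)^t    t·PV        t(t+1)·PV
  1       575.00       565.3884       565.3884       1,130.7768
  2       575.00       555.9375     1,111.8749       3,335.6248
  3     5,575.00     5,300.0750    15,900.2249      63,600.8997
  Σ                  6,421.4008    17,577.4882      68,067.3012
P = 6,421.4008.
Convexity = Σ t(t+1)·PV / [P·(1+y)²] = 68,067.3012 / (6,421.4008 × 1.034289) = 10.24865.

10.249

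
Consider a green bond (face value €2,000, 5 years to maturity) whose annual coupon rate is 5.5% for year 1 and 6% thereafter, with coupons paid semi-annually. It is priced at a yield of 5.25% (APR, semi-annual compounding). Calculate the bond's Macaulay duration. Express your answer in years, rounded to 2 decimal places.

Periodic yield y = 0.02625. Discount each cash flow and weight by its period:
  t   CF        PV=CF/(1+0.02625)^t    t·PV
  1        55.00        53.5932        53.5932
  2        55.00        52.2223       104.4447
  3        60.00        55.5126       166.5379
  4        60.00        54.0927       216.3708
  5        60.00        52.7091       263.5454
  6        60.00        51.3609       308.1651
  7        60.00        50.0471       350.3298
  8        60.00        48.7670       390.1359
  9        60.00        47.5196       427.6763
  10    2,060.00     1,589.7745    15,897.7447
  Σ                  2,055.5989    18,178.5437
Price P = Σ PV = 2,055.5989.
Macaulay duration = Σ(t·PV) / P = 18,178.5437 / 2,055.5989 = 8.84343 half-year periods.
In years: 8.84343 / 2 = 4.42171 years.

4.42 years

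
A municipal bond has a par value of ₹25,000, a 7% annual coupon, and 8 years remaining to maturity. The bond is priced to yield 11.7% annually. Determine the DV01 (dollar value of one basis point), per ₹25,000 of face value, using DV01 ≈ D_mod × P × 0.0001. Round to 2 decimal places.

₹10.48

Periodic yield y = 0.117.
  t   CF        PV=CF/(1+0.117)^t    t·PV
  1     1,750.00     1,566.6965     1,566.6965
  2     1,750.00     1,402.5931     2,805.1862
  3     1,750.00     1,255.6787     3,767.0361
  4     1,750.00     1,124.1528     4,496.6113
  5     1,750.00     1,006.4036     5,032.0180
  6     1,750.00       900.9880     5,405.9280
  7     1,750.00       806.6142     5,646.2991
  8    26,750.00    11,038.2036    88,305.6290
  Σ                 19,101.3305   117,025.4043
P = 19,101.3305; D_Mac = 6.12656 yrs; D_mod = 5.48483 yrs.
DV01 ≈ 5.48483 × 19,101.3305 × 0.0001 = 10.476760.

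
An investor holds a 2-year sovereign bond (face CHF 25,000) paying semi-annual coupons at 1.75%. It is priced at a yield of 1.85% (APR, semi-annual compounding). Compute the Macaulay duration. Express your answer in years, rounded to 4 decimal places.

1.9741 years

Periodic yield y = 0.00925. Discount each cash flow and weight by its period:
  t   CF        PV=CF/(1+0.00925)^t    t·PV
  1       218.75       216.7451       216.7451
  2       218.75       214.7586       429.5172
  3       218.75       212.7903       638.3708
  4    25,218.75    24,306.8412    97,227.3649
  Σ                 24,951.1352    98,511.9980
Price P = Σ PV = 24,951.1352.
Macaulay duration = Σ(t·PV) / P = 98,511.9980 / 24,951.1352 = 3.94820 half-year periods.
In years: 3.94820 / 2 = 1.97410 years.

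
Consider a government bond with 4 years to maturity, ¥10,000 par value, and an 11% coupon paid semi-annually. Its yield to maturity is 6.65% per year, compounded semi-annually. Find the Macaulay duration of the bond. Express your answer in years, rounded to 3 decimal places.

3.392 years

Periodic yield y = 0.03325. Discount each cash flow and weight by its period:
  t   CF        PV=CF/(1+0.03325)^t    t·PV
  1       550.00       532.3010       532.3010
  2       550.00       515.1715     1,030.3431
  3       550.00       498.5933     1,495.7799
  4       550.00       482.5486     1,930.1943
  5       550.00       467.0202     2,335.1008
  6       550.00       451.9914     2,711.9486
  7       550.00       437.4463     3,062.1244
  8    10,550.00     8,120.9932    64,967.9458
  Σ                 11,506.0656    78,065.7378
Price P = Σ PV = 11,506.0656.
Macaulay duration = Σ(t·PV) / P = 78,065.7378 / 11,506.0656 = 6.78475 half-year periods.
In years: 6.78475 / 2 = 3.39237 years.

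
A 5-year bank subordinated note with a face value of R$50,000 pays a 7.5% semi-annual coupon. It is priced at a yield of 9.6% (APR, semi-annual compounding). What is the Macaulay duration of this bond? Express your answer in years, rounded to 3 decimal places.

Periodic yield y = 0.048. Discount each cash flow and weight by its period:
  t   CF        PV=CF/(1+0.048)^t    t·PV
  1     1,875.00     1,789.1221     1,789.1221
  2     1,875.00     1,707.1776     3,414.3552
  3     1,875.00     1,628.9863     4,886.9588
  4     1,875.00     1,554.3762     6,217.5049
  5     1,875.00     1,483.1834     7,415.9170
  6     1,875.00     1,415.2513     8,491.5081
  7     1,875.00     1,350.4307     9,453.0147
  8     1,875.00     1,288.5789    10,308.6311
  9     1,875.00     1,229.5600    11,066.0401
  10   51,875.00    32,459.7584   324,597.5842
  Σ                 45,906.4250   387,640.6361
Price P = Σ PV = 45,906.4250.
Macaulay duration = Σ(t·PV) / P = 387,640.6361 / 45,906.4250 = 8.44415 half-year periods.
In years: 8.44415 / 2 = 4.22207 years.

4.222 years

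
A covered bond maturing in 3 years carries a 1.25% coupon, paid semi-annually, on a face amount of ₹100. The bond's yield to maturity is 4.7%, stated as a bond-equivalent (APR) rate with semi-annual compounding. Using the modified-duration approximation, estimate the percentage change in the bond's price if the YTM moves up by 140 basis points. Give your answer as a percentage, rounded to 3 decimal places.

Periodic yield y = 0.0235. Modified duration first:
  t   CF        PV=CF/(1+0.0235)^t    t·PV
  1        0.625         0.6106         0.6106
  2        0.625         0.5966         1.1933
  3        0.625         0.5829         1.7488
  4        0.625         0.5695         2.2782
  5        0.625         0.5565         2.7823
  6      100.625        87.5344       525.2065
  Σ                     90.4506       533.8197
P = 90.4506; D_Mac = 5.90178 half-year periods = 2.95089 yrs; D_mod = 2.95089/(1+0.0235) = 2.88314 yrs.
ΔP/P ≈ -D_mod · Δy = -2.88314 × (+0.014) = -0.040364 = -4.0364%.

-4.036%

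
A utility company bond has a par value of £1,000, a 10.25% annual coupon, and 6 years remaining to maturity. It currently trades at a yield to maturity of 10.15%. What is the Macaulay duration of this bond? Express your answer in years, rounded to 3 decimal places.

Periodic yield y = 0.1015. Discount each cash flow and weight by its year:
  t   CF        PV=CF/(1+0.1015)^t    t·PV
  1       102.50        93.0549        93.0549
  2       102.50        84.4802       168.9604
  3       102.50        76.6956       230.0868
  4       102.50        69.6283       278.5132
  5       102.50        63.2123       316.0613
  6     1,102.50       617.2649     3,703.5895
  Σ                  1,004.3362     4,790.2661
Price P = Σ PV = 1,004.3362.
Macaulay duration = Σ(t·PV) / P = 4,790.2661 / 1,004.3362 = 4.76958 years.

4.770 years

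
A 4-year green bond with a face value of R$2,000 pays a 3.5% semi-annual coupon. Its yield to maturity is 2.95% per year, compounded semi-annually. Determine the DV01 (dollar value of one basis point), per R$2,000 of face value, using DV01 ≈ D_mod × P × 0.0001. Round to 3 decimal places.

Periodic yield y = 0.01475.
  t   CF        PV=CF/(1+0.01475)^t    t·PV
  1        35.00        34.4913        34.4913
  2        35.00        33.9899        67.9798
  3        35.00        33.4958       100.4875
  4        35.00        33.0090       132.0358
  5        35.00        32.5292       162.6458
  6        35.00        32.0563       192.3379
  7        35.00        31.5904       221.1325
  8     2,035.00     1,810.0557    14,480.4454
  Σ                  2,041.2175    15,391.5560
P = 2,041.2175; D_Mac = 7.54038 half-year periods = 3.77019 yrs; D_mod = 3.71539 yrs.
DV01 ≈ 3.71539 × 2,041.2175 × 0.0001 = 0.758392.

R$0.758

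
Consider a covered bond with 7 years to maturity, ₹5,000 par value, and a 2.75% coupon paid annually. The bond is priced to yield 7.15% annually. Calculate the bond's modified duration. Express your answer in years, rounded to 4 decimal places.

Periodic yield y = 0.0715. First find Macaulay duration:
  t   CF        PV=CF/(1+0.0715)^t    t·PV
  1       137.50       128.3248       128.3248
  2       137.50       119.7618       239.5236
  3       137.50       111.7702       335.3107
  4       137.50       104.3119       417.2477
  5       137.50        97.3513       486.7566
  6       137.50        90.8552       545.1310
  7     5,137.50     3,168.1564    22,177.0945
  Σ                  3,820.5316    24,329.3889
P = 3,820.5316; Macaulay duration = 24,329.3889 / 3,820.5316 = 6.36806 years.
Modified duration = D_Mac / (1 + y) = 6.36806 / 1.0715 = 5.94313 years.

5.9431 years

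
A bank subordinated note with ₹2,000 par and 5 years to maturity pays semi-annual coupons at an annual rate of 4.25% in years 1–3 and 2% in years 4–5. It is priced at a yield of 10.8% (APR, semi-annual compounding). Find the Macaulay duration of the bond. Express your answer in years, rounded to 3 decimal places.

Periodic yield y = 0.054. Discount each cash flow and weight by its period:
  t   CF        PV=CF/(1+0.054)^t    t·PV
  1        42.50        40.3226        40.3226
  2        42.50        38.2567        76.5134
  3        42.50        36.2967       108.8901
  4        42.50        34.4371       137.7484
  5        42.50        32.6728       163.3638
  6        42.50        30.9988       185.9930
  7        20.00        13.8403        96.8821
  8        20.00        13.1312       105.0498
  9        20.00        12.4585       112.1262
  10    2,020.00     1,193.8376    11,938.3762
  Σ                  1,446.2523    12,965.2656
Price P = Σ PV = 1,446.2523.
Macaulay duration = Σ(t·PV) / P = 12,965.2656 / 1,446.2523 = 8.96473 half-year periods.
In years: 8.96473 / 2 = 4.48237 years.

4.482 years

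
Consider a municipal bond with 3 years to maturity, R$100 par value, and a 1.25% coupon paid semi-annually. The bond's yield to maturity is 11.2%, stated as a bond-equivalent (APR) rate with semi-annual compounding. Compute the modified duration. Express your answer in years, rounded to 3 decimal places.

2.789 years

Periodic yield y = 0.056. First find Macaulay duration:
  t   CF        PV=CF/(1+0.056)^t    t·PV
  1        0.625         0.5919         0.5919
  2        0.625         0.5605         1.1209
  3        0.625         0.5307         1.5922
  4        0.625         0.5026         2.0104
  5        0.625         0.4759         2.3797
  6      100.625        72.5642       435.3852
  Σ                     75.2258       443.0804
P = 75.2258; Macaulay duration = 443.0804 / 75.2258 = 5.89000 half-year periods = 2.94500 years.
Modified duration = D_Mac / (1 + y) = 2.94500 / 1.056 = 2.78883 years.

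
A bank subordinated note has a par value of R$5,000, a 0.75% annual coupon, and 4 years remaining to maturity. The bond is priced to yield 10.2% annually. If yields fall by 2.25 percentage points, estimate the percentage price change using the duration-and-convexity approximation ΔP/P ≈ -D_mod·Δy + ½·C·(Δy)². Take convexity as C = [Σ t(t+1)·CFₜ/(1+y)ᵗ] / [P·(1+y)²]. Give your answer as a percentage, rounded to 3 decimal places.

+8.465%

With y = 0.102:
  t   CF        PV=CF/(1+0.102)^t    t·PV        t(t+1)·PV
  1        37.50        34.0290        34.0290          68.0581
  2        37.50        30.8793        61.7587         185.2761
  3        37.50        28.0212        84.0636         336.2542
  4     5,037.50     3,415.7705    13,663.0819      68,315.4096
  Σ                  3,508.7000    13,842.9332      68,904.9980
P = 3,508.7000; D_Mac = 3.94532 yrs; D_mod = 3.58014 yrs; C = 16.17116.
Duration effect: -3.58014 × (-0.0225) = +0.080553
Convexity effect: 0.5 × 16.17116 × (-0.0225)² = +0.0040933
ΔP/P ≈ +0.080553 + 0.0040933 = +0.084647 = +8.4647%.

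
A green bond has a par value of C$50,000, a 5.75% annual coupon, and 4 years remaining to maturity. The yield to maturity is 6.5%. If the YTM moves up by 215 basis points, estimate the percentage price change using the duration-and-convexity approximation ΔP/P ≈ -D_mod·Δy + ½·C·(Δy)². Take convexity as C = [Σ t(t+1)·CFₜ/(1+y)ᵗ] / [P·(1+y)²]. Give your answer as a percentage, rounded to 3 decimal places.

With y = 0.065:
  t   CF        PV=CF/(1+0.065)^t    t·PV        t(t+1)·PV
  1     2,875.00     2,699.5305     2,699.5305       5,399.0610
  2     2,875.00     2,534.7704     5,069.5409      15,208.6226
  3     2,875.00     2,380.0661     7,140.1984      28,560.7937
  4    52,875.00    41,100.9584   164,403.8337     822,019.1686
  Σ                 48,715.3255   179,313.1035     871,187.6459
P = 48,715.3255; D_Mac = 3.68084 yrs; D_mod = 3.45618 yrs; C = 15.76692.
Duration effect: -3.45618 × (+0.0215) = -0.074308
Convexity effect: 0.5 × 15.76692 × (0.0215)² = +0.0036441
ΔP/P ≈ -0.074308 + 0.0036441 = -0.070664 = -7.0664%.

-7.066%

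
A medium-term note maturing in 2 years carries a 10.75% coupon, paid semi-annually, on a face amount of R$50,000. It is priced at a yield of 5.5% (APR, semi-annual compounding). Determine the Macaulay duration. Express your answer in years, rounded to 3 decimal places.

1.860 years

Periodic yield y = 0.0275. Discount each cash flow and weight by its period:
  t   CF        PV=CF/(1+0.0275)^t    t·PV
  1     2,687.50     2,615.5718     2,615.5718
  2     2,687.50     2,545.5686     5,091.1373
  3     2,687.50     2,477.4391     7,432.3172
  4    52,687.50    47,269.4196   189,077.6784
  Σ                 54,907.9991   204,216.7046
Price P = Σ PV = 54,907.9991.
Macaulay duration = Σ(t·PV) / P = 204,216.7046 / 54,907.9991 = 3.71925 half-year periods.
In years: 3.71925 / 2 = 1.85963 years.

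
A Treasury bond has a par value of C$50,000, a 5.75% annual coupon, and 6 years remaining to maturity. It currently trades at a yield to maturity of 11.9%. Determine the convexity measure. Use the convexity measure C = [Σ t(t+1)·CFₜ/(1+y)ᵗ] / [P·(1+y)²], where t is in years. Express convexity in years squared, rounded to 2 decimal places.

With y = 0.119:
  t   CF        PV=CF/(1+0.119)^t    t·PV        t(t+1)·PV
  1     2,875.00     2,569.2583     2,569.2583       5,138.5165
  2     2,875.00     2,296.0306     4,592.0612      13,776.1837
  3     2,875.00     2,051.8594     6,155.5781      24,622.3123
  4     2,875.00     1,833.6545     7,334.6179      36,673.0895
  5     2,875.00     1,638.6546     8,193.2729      49,159.6374
  6    52,875.00    26,932.0779   161,592.4671   1,131,147.2698
  Σ                 37,321.5352   190,437.2555   1,260,517.0093
P = 37,321.5352.
Convexity = Σ t(t+1)·PV / [P·(1+y)²] = 1,260,517.0093 / (37,321.5352 × 1.252161) = 26.97299.

26.97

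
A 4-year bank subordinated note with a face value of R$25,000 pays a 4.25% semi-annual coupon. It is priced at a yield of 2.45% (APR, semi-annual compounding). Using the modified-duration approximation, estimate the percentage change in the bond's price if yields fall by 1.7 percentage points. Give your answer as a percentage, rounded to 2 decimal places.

Periodic yield y = 0.01225. Modified duration first:
  t   CF        PV=CF/(1+0.01225)^t    t·PV
  1       531.25       524.8209       524.8209
  2       531.25       518.4697     1,036.9394
  3       531.25       512.1953     1,536.5859
  4       531.25       505.9968     2,023.9873
  5       531.25       499.8734     2,499.3669
  6       531.25       493.8240     2,962.9443
  7       531.25       487.8479     3,414.9353
  8    25,531.25    23,161.6660   185,293.3280
  Σ                 26,704.6941   199,292.9081
P = 26,704.6941; D_Mac = 7.46284 half-year periods = 3.73142 yrs; D_mod = 3.73142/(1+0.01225) = 3.68626 yrs.
ΔP/P ≈ -D_mod · Δy = -3.68626 × (-0.017) = +0.062666 = +6.2666%.

+6.27%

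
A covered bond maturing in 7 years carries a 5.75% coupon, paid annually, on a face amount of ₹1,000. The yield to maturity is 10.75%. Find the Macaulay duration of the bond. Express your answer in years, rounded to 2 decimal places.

Periodic yield y = 0.1075. Discount each cash flow and weight by its year:
  t   CF        PV=CF/(1+0.1075)^t    t·PV
  1        57.50        51.9187        51.9187
  2        57.50        46.8792        93.7584
  3        57.50        42.3289       126.9866
  4        57.50        38.2202       152.8808
  5        57.50        34.5103       172.5517
  6        57.50        31.1606       186.9634
  7     1,057.50       517.4570     3,622.1987
  Σ                    762.4749     4,407.2584
Price P = Σ PV = 762.4749.
Macaulay duration = Σ(t·PV) / P = 4,407.2584 / 762.4749 = 5.78020 years.

5.78 years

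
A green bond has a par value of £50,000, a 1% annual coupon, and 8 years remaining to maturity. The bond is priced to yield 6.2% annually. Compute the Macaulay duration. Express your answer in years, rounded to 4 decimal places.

Periodic yield y = 0.062. Discount each cash flow and weight by its year:
  t   CF        PV=CF/(1+0.062)^t    t·PV
  1       500.00       470.8098       470.8098
  2       500.00       443.3237       886.6474
  3       500.00       417.4423     1,252.3269
  4       500.00       393.0718     1,572.2874
  5       500.00       370.1241     1,850.6207
  6       500.00       348.5161     2,091.0969
  7       500.00       328.1696     2,297.1874
  8    50,500.00    31,210.1060   249,680.8483
  Σ                 33,981.5636   260,101.8248
Price P = Σ PV = 33,981.5636.
Macaulay duration = Σ(t·PV) / P = 260,101.8248 / 33,981.5636 = 7.65420 years.

7.6542 years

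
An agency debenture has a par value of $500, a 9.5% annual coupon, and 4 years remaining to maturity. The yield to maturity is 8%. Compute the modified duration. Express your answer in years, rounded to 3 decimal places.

Periodic yield y = 0.08. First find Macaulay duration:
  t   CF        PV=CF/(1+0.08)^t    t·PV
  1        47.50        43.9815        43.9815
  2        47.50        40.7236        81.4472
  3        47.50        37.7070       113.1211
  4       547.50       402.4288     1,609.7154
  Σ                    524.8410     1,848.2651
P = 524.8410; Macaulay duration = 1,848.2651 / 524.8410 = 3.52157 years.
Modified duration = D_Mac / (1 + y) = 3.52157 / 1.08 = 3.26071 years.

3.261 years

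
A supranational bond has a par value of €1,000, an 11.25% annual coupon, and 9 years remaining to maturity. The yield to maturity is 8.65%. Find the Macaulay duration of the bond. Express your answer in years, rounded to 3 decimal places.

Periodic yield y = 0.0865. Discount each cash flow and weight by its year:
  t   CF        PV=CF/(1+0.0865)^t    t·PV
  1       112.50       103.5435       103.5435
  2       112.50        95.3000       190.6001
  3       112.50        87.7129       263.1386
  4       112.50        80.7297       322.9190
  5       112.50        74.3026       371.5129
  6       112.50        68.3871       410.3226
  7       112.50        62.9426       440.5979
  8       112.50        57.9315       463.4519
  9     1,112.50       527.2692     4,745.4232
  Σ                  1,158.1191     7,311.5097
Price P = Σ PV = 1,158.1191.
Macaulay duration = Σ(t·PV) / P = 7,311.5097 / 1,158.1191 = 6.31326 years.

6.313 years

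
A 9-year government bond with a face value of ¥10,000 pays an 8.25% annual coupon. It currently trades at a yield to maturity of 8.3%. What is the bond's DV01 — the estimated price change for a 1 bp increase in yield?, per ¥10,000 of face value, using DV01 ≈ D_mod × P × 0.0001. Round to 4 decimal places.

¥6.1570

Periodic yield y = 0.083.
  t   CF        PV=CF/(1+0.083)^t    t·PV
  1       825.00       761.7729       761.7729
  2       825.00       703.3914     1,406.7827
  3       825.00       649.4842     1,948.4525
  4       825.00       599.7084     2,398.8335
  5       825.00       553.7474     2,768.7368
  6       825.00       511.3087     3,067.8524
  7       825.00       472.1226     3,304.8579
  8       825.00       435.9396     3,487.5166
  9    10,825.00     5,281.6765    47,535.0883
  Σ                  9,969.1515    66,679.8936
P = 9,969.1515; D_Mac = 6.68862 yrs; D_mod = 6.17601 yrs.
DV01 ≈ 6.17601 × 9,969.1515 × 0.0001 = 6.156962.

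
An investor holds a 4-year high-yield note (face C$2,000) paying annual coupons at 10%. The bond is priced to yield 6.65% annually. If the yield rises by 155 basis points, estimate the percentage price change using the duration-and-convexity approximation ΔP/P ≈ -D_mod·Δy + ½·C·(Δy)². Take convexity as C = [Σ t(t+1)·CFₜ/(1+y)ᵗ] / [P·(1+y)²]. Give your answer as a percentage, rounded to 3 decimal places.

-4.932%

With y = 0.0665:
  t   CF        PV=CF/(1+0.0665)^t    t·PV        t(t+1)·PV
  1       200.00       187.5293       187.5293         375.0586
  2       200.00       175.8362       351.6724       1,055.0172
  3       200.00       164.8722       494.6166       1,978.4663
  4     2,200.00     1,700.5102     6,802.0408      34,010.2040
  Σ                  2,228.7479     7,835.8591      37,418.7461
P = 2,228.7479; D_Mac = 3.51581 yrs; D_mod = 3.29659 yrs; C = 14.76069.
Duration effect: -3.29659 × (+0.0155) = -0.051097
Convexity effect: 0.5 × 14.76069 × (0.0155)² = +0.0017731
ΔP/P ≈ -0.051097 + 0.0017731 = -0.049324 = -4.9324%.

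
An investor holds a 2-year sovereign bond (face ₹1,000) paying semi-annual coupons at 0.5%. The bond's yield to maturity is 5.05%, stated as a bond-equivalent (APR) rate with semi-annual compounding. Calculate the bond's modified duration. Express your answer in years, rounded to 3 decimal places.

Periodic yield y = 0.02525. First find Macaulay duration:
  t   CF        PV=CF/(1+0.02525)^t    t·PV
  1         2.50         2.4384         2.4384
  2         2.50         2.3784         4.7568
  3         2.50         2.3198         6.9594
  4     1,002.50       907.3300     3,629.3200
  Σ                    914.4666     3,643.4746
P = 914.4666; Macaulay duration = 3,643.4746 / 914.4666 = 3.98426 half-year periods = 1.99213 years.
Modified duration = D_Mac / (1 + y) = 1.99213 / 1.02525 = 1.94307 years.

1.943 years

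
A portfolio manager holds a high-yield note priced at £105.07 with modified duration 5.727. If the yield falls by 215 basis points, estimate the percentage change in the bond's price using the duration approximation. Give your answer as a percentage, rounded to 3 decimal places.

Duration approximation: ΔP/P ≈ -D_mod · Δy = -5.727 × (-0.0215) = +0.1231305.
As a percentage: +12.31305%.

+12.313%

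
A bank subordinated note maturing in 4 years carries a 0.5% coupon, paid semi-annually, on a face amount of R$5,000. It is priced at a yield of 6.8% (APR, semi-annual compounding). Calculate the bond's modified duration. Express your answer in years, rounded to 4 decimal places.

3.8293 years

Periodic yield y = 0.034. First find Macaulay duration:
  t   CF        PV=CF/(1+0.034)^t    t·PV
  1        12.50        12.0890        12.0890
  2        12.50        11.6915        23.3829
  3        12.50        11.3070        33.9211
  4        12.50        10.9352        43.7409
  5        12.50        10.5757        52.8783
  6        12.50        10.2279        61.3674
  7        12.50         9.8916        69.2412
  8     5,012.50     3,836.1014    30,688.8110
  Σ                  3,912.8192    30,985.4318
P = 3,912.8192; Macaulay duration = 30,985.4318 / 3,912.8192 = 7.91895 half-year periods = 3.95948 years.
Modified duration = D_Mac / (1 + y) = 3.95948 / 1.034 = 3.82928 years.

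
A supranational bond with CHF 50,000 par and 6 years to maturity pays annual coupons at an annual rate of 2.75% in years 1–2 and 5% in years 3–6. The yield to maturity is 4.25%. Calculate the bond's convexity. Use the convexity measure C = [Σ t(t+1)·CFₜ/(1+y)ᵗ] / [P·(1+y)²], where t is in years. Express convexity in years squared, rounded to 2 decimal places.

With y = 0.0425:
  t   CF        PV=CF/(1+0.0425)^t    t·PV        t(t+1)·PV
  1     1,375.00     1,318.9448     1,318.9448       2,637.8897
  2     1,375.00     1,265.1749     2,530.3498       7,591.0495
  3     2,500.00     2,206.5401     6,619.6202      26,478.4808
  4     2,500.00     2,116.5852     8,466.3408      42,331.7039
  5     2,500.00     2,030.2975    10,151.4877      60,908.9265
  6    52,500.00    40,898.0801   245,388.4808   1,717,719.3656
  Σ                 49,835.6227   274,475.2242   1,857,667.4160
P = 49,835.6227.
Convexity = Σ t(t+1)·PV / [P·(1+y)²] = 1,857,667.4160 / (49,835.6227 × 1.086806) = 34.29856.

34.30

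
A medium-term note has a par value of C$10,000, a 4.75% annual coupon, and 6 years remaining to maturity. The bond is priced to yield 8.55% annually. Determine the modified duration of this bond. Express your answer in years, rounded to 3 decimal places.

Periodic yield y = 0.0855. First find Macaulay duration:
  t   CF        PV=CF/(1+0.0855)^t    t·PV
  1       475.00       437.5864       437.5864
  2       475.00       403.1196       806.2393
  3       475.00       371.3677     1,114.1031
  4       475.00       342.1167     1,368.4669
  5       475.00       315.1697     1,575.8485
  6    10,475.00     6,402.8756    38,417.2537
  Σ                  8,272.2357    43,719.4978
P = 8,272.2357; Macaulay duration = 43,719.4978 / 8,272.2357 = 5.28509 years.
Modified duration = D_Mac / (1 + y) = 5.28509 / 1.0855 = 4.86881 years.

4.869 years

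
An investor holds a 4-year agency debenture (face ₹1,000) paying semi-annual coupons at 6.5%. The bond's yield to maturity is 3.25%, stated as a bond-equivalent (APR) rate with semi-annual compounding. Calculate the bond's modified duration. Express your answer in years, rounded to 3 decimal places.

Periodic yield y = 0.01625. First find Macaulay duration:
  t   CF        PV=CF/(1+0.01625)^t    t·PV
  1        32.50        31.9803        31.9803
  2        32.50        31.4689        62.9379
  3        32.50        30.9658        92.8973
  4        32.50        30.4706       121.8824
  5        32.50        29.9834       149.9169
  6        32.50        29.5039       177.0236
  7        32.50        29.0322       203.2252
  8     1,032.50       907.5814     7,260.6513
  Σ                  1,120.9865     8,100.5149
P = 1,120.9865; Macaulay duration = 8,100.5149 / 1,120.9865 = 7.22624 half-year periods = 3.61312 years.
Modified duration = D_Mac / (1 + y) = 3.61312 / 1.01625 = 3.55534 years.

3.555 years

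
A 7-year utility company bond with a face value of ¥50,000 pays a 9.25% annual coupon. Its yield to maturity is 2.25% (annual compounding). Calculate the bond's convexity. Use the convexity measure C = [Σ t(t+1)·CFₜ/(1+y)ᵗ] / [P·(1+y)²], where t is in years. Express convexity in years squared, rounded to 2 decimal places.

With y = 0.0225:
  t   CF        PV=CF/(1+0.0225)^t    t·PV        t(t+1)·PV
  1     4,625.00     4,523.2274     4,523.2274       9,046.4548
  2     4,625.00     4,423.6943     8,847.3885      26,542.1656
  3     4,625.00     4,326.3514    12,979.0541      51,916.2163
  4     4,625.00     4,231.1505    16,924.6019      84,623.0094
  5     4,625.00     4,138.0445    20,690.2224     124,141.3341
  6     4,625.00     4,046.9873    24,281.9235     169,973.4648
  7    54,625.00    46,746.4067   327,224.8469   2,617,798.7755
  Σ                 72,435.8619   415,471.2647   3,084,041.4206
P = 72,435.8619.
Convexity = Σ t(t+1)·PV / [P·(1+y)²] = 3,084,041.4206 / (72,435.8619 × 1.045506) = 40.72302.

40.72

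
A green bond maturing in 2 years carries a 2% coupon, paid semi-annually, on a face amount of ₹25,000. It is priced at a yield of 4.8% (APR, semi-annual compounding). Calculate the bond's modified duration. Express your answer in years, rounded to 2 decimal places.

1.92 years

Periodic yield y = 0.024. First find Macaulay duration:
  t   CF        PV=CF/(1+0.024)^t    t·PV
  1       250.00       244.1406       244.1406
  2       250.00       238.4186       476.8372
  3       250.00       232.8306       698.4919
  4    25,250.00    22,964.7412    91,858.9649
  Σ                 23,680.1311    93,278.4346
P = 23,680.1311; Macaulay duration = 93,278.4346 / 23,680.1311 = 3.93910 half-year periods = 1.96955 years.
Modified duration = D_Mac / (1 + y) = 1.96955 / 1.024 = 1.92339 years.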